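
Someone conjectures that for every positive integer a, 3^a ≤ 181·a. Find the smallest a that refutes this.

We need the least positive integer a for which 3^a > 181·a.
a = 1: 3^a = 3 and 181·a = 181, so 3 ≤ 181.
a = 2: 3^a = 9 and 181·a = 362, so 9 ≤ 362.
a = 3: 3^a = 27 and 181·a = 543, so 27 ≤ 543.
a = 4: 3^a = 81 and 181·a = 724, so 81 ≤ 724.
a = 5: 3^a = 243 and 181·a = 905, so 243 ≤ 905.
a = 6: 3^a = 729 and 181·a = 1086, so 729 ≤ 1086.
a = 7: 3^a = 2187 and 181·a = 1267, so 2187 > 1267.
Thus a = 7 disproves the claim, and no smaller a works.

a = 7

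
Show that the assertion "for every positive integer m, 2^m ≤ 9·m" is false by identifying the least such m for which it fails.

m = 6

The first 5 eligible values, up to m = 5, all satisfy the conclusion.
m = 6: 2^m = 64 and 9·m = 54, so 64 > 54.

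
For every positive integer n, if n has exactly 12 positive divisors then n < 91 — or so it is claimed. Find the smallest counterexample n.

n = 96

A counterexample is any positive integer n such that n has exactly 12 positive divisors but the claim fails; we check each in order.
n = 60: τ(60) = 12; 60 < 91.
n = 72: τ(72) = 12; 72 < 91.
n = 84: τ(84) = 12; 84 < 91.
n = 90: τ(90) = 12; 90 < 91.
n = 96: τ(96) = 12; 96 ≥ 91.
So n = 96 is the smallest counterexample.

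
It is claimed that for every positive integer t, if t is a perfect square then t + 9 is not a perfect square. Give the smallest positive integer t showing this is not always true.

A counterexample is any positive integer t such that t is a perfect square but t + 9 is a perfect square; we check each in order.
t = 1: 1 + 9 = 10, not a perfect square.
t = 4: 4 + 9 = 13, not a perfect square.
t = 9: 9 + 9 = 18, not a perfect square.
t = 16: 16 = 4² and 16 + 9 = 25 = 5².

t = 16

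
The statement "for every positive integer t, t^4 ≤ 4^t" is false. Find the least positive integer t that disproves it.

t = 3

Check each positive integer t in order until t^4 > 4^t.
For t = 1, 2 the conclusion holds.
t = 3: t^4 = 81 and 4^t = 64, so 81 > 64.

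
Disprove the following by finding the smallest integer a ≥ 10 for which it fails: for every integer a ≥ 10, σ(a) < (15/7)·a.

We need the least integer a ≥ 10 for which the claim fails.
a = 10: σ(10) = 18; 18 < 150/7.
a = 11: σ(11) = 12; 12 < 165/7.
a = 12: σ(12) = 28; 28 ≥ 180/7.
Thus a = 12 disproves the claim, and no smaller a works.

a = 12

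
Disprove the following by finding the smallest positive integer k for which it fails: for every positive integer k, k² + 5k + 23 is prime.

k = 14

We need the least positive integer k for which k² + 5k + 23 is not prime.
For k = 1, 2, 3, 4, …, 11, 12, 13 the conclusion holds.
k = 14: k² + 5k + 23 = 289 = 17 × 17, composite.
Thus k = 14 disproves the claim, and no smaller k works.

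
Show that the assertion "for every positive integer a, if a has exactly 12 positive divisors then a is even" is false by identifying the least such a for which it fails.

A counterexample is any positive integer a such that a has exactly 12 positive divisors but a is odd; we check each in order.
The first 24 eligible values, up to a = 308, all satisfy the conclusion.
a = 315: divisors of 315: 12 divisors; 315 is odd.

a = 315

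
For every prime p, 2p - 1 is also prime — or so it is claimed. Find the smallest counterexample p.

We need the least prime p for which 2p - 1 is not prime.
For p = 2, 3 the conclusion holds.
p = 5: 2p - 1 = 9 = 3 × 3, not prime.
So p = 5 is the smallest counterexample.

p = 5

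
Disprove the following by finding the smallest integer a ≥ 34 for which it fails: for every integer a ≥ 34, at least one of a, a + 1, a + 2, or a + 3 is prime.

A counterexample is any integer a ≥ 34 such that a, a + 1, a + 2, a + 3 are all composite; we check each in order.
The first 14 eligible values, up to a = 47, all satisfy the conclusion.
a = 48: 48 = 2 × 24; 49 = 7 × 7; 50 = 2 × 25; 51 = 3 × 17 — all composite.
Hence a = 48 is a counterexample.

a = 48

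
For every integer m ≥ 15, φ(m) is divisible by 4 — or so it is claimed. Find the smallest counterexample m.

m = 18

Check each integer m ≥ 15 in order until φ(m) is not divisible by 4.
For m = 15, 16, 17 the conclusion holds.
m = 18: φ(18) = 6; 6 mod 4 = 2.
So m = 18 is the smallest counterexample.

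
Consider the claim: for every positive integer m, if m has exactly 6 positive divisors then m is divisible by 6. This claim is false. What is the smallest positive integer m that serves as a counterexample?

m = 12: τ(12) = 6; 12 mod 6 = 0.
m = 18: τ(18) = 6; 18 mod 6 = 0.
m = 20: τ(20) = 6; 20 mod 6 = 2.
So m = 20 is the smallest counterexample.

m = 20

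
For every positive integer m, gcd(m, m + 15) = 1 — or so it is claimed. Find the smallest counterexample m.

A counterexample is any positive integer m such that gcd(m, m + 15) > 1; we check each in order.
m = 1: gcd(1, 16) = 1.
m = 2: gcd(2, 17) = 1.
m = 3: gcd(3, 18) = 3.

m = 3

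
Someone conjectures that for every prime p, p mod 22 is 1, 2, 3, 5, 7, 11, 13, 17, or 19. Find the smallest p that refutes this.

Check each prime p in order until the claim fails.
For p = 2, 3, 5, 7, 11, 13, 17, 19, 23, 29 the conclusion holds.
p = 31: 31 mod 22 = 9 — not in {1, 2, 3, 5, 7, 11, 13, 17, 19}.
Thus p = 31 disproves the claim, and no smaller p works.

p = 31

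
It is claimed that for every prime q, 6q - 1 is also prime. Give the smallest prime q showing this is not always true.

q = 11

We need the least prime q for which 6q - 1 is not prime.
For q = 2, 3, 5, 7 the conclusion holds.
q = 11: 6q - 1 = 65 = 5 × 13, not prime.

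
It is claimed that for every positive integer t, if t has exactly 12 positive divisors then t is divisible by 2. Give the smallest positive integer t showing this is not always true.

Check each positive integer t in order until t has exactly 12 positive divisors but t is not divisible by 2.
For t = 60, 72, 84, 90, …, 294, 306, 308 the conclusion holds.
t = 315: τ(315) = 12; 315 mod 2 = 1.

t = 315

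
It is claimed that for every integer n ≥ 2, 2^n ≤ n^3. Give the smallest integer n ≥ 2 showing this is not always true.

A counterexample is any integer n ≥ 2 such that 2^n > n^3; we check each in order.
The first 8 eligible values, up to n = 9, all satisfy the conclusion.
n = 10: 2^n = 1024 and n^3 = 1000, so 1024 > 1000.

n = 10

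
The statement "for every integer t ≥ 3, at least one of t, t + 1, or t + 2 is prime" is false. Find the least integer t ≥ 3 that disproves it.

t = 3: 3 is prime.
t = 4: 5 is prime.
t = 5: 5 is prime.
t = 6: 7 is prime.
t = 7: 7 is prime.
t = 8: 8 = 2 × 4; 9 = 3 × 3; 10 = 2 × 5 — all composite.

t = 8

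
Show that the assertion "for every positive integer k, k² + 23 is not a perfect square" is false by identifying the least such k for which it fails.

A counterexample is any positive integer k such that k² + 23 is a perfect square; we check each in order.
For k = 1, 2, 3, 4, 5, 6, 7, 8, 9, 10 the conclusion holds.
k = 11: 11² + 23 = 144 = 12², a perfect square.
Hence k = 11 is a counterexample.

k = 11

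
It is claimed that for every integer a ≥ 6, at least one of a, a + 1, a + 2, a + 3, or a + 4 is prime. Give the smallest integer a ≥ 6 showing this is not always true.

a = 24

A counterexample is any integer a ≥ 6 such that a, a + 1, a + 2, a + 3, a + 4 are all composite; we check each in order.
For a = 6, 7, 8, 9, …, 21, 22, 23 the conclusion holds.
a = 24: 24 = 2 × 12; 25 = 5 × 5; 26 = 2 × 13; 27 = 3 × 9; 28 = 2 × 14 — all composite.
Hence a = 24 is a counterexample.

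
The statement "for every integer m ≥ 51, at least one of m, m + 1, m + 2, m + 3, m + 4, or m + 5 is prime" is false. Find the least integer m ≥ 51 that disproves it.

We need the least integer m ≥ 51 for which m, m + 1, m + 2, m + 3, m + 4, m + 5 are all composite.
The first 39 eligible values, up to m = 89, all satisfy the conclusion.
m = 90: 90 = 2 × 45; 91 = 7 × 13; 92 = 2 × 46; 93 = 3 × 31; 94 = 2 × 47; 95 = 5 × 19 — all composite.

m = 90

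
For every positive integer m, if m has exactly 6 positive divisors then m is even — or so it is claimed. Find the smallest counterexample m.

We need the least positive integer m for which m has exactly 6 positive divisors but m is odd.
m = 12: divisors of 12: 1, 2, 3, 4, 6, 12; 12 is even.
m = 18: divisors of 18: 1, 2, 3, 6, 9, 18; 18 is even.
m = 20: divisors of 20: 1, 2, 4, 5, 10, 20; 20 is even.
m = 28: divisors of 28: 1, 2, 4, 7, 14, 28; 28 is even.
m = 32: divisors of 32: 1, 2, 4, 8, 16, 32; 32 is even.
m = 44: divisors of 44: 1, 2, 4, 11, 22, 44; 44 is even.
m = 45: divisors of 45: 1, 3, 5, 9, 15, 45; 45 is odd.

m = 45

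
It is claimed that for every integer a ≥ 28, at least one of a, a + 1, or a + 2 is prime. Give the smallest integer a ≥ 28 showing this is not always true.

a = 32

We need the least integer a ≥ 28 for which a, a + 1, a + 2 are all composite.
The first 4 eligible values, up to a = 31, all satisfy the conclusion.
a = 32: 32 = 2 × 16; 33 = 3 × 11; 34 = 2 × 17 — all composite.
Hence a = 32 is a counterexample.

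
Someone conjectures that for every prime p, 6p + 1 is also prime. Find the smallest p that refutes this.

p = 19

Check each prime p in order until 6p + 1 is not prime.
For p = 2, 3, 5, 7, 11, 13, 17 the conclusion holds.
p = 19: 6p + 1 = 115 = 5 × 23, not prime.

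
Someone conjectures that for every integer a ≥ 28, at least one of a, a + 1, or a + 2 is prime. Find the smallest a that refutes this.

a = 32

Check each integer a ≥ 28 in order until a, a + 1, a + 2 are all composite.
For a = 28, 29, 30, 31 the conclusion holds.
a = 32: 32 = 2 × 16; 33 = 3 × 11; 34 = 2 × 17 — all composite.
Hence a = 32 is a counterexample.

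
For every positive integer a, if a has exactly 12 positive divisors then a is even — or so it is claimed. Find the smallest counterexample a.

a = 315

Check each positive integer a in order until a has exactly 12 positive divisors but a is odd.
For a = 60, 72, 84, 90, …, 294, 306, 308 the conclusion holds.
a = 315: divisors of 315: 12 divisors; 315 is odd.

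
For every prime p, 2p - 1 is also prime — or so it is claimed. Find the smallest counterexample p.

p = 5

Check each prime p in order until 2p - 1 is not prime.
p = 2: 2p - 1 = 3, prime.
p = 3: 2p - 1 = 5, prime.
p = 5: 2p - 1 = 9 = 3 × 3, not prime.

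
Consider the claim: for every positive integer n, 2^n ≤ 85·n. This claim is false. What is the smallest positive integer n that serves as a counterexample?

n = 10

A counterexample is any positive integer n such that 2^n > 85·n; we check each in order.
The first 9 eligible values, up to n = 9, all satisfy the conclusion.
n = 10: 2^n = 1024 and 85·n = 850, so 1024 > 850.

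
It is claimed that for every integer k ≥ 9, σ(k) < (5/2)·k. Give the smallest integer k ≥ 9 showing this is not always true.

A counterexample is any integer k ≥ 9 such that the claim fails; we check each in order.
For k = 9, 10, 11, 12, …, 21, 22, 23 the conclusion holds.
k = 24: σ(24) = 60; 60 ≥ 60.

k = 24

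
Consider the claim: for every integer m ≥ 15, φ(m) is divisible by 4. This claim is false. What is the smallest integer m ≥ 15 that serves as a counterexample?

m = 18

We need the least integer m ≥ 15 for which φ(m) is not divisible by 4.
For m = 15, 16, 17 the conclusion holds.
m = 18: φ(18) = 6; 6 mod 4 = 2.
Thus m = 18 disproves the claim, and no smaller m works.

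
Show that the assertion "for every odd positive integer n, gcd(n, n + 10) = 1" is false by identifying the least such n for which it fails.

A counterexample is any odd positive integer n such that gcd(n, n + 10) > 1; we check each in order.
n = 1: gcd(1, 11) = 1.
n = 3: gcd(3, 13) = 1.
n = 5: gcd(5, 15) = 5.

n = 5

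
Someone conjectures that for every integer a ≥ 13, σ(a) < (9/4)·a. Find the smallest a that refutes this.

a = 24

The first 11 eligible values, up to a = 23, all satisfy the conclusion.
a = 24: σ(24) = 60; 60 ≥ 54.
Thus a = 24 disproves the claim, and no smaller a works.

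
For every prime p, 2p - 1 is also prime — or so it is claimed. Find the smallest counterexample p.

p = 5

Check each prime p in order until 2p - 1 is not prime.
For p = 2, 3 the conclusion holds.
p = 5: 2p - 1 = 9 = 3 × 3, not prime.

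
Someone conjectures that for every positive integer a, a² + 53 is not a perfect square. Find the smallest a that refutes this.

a = 26

We need the least positive integer a for which a² + 53 is a perfect square.
The first 25 eligible values, up to a = 25, all satisfy the conclusion.
a = 26: 26² + 53 = 729 = 27², a perfect square.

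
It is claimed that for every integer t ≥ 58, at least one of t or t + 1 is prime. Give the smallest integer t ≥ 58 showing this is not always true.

t = 62

A counterexample is any integer t ≥ 58 such that t, t + 1 are both composite; we check each in order.
t = 58: 59 is prime.
t = 59: 59 is prime.
t = 60: 61 is prime.
t = 61: 61 is prime.
t = 62: 62 = 2 × 31; 63 = 3 × 21 — both composite.
Hence t = 62 is a counterexample.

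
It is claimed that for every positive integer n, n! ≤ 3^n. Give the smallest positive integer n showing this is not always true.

The first 6 eligible values, up to n = 6, all satisfy the conclusion.
n = 7: n! = 5040 and 3^n = 2187, so 5040 > 2187.
Thus n = 7 disproves the claim, and no smaller n works.

n = 7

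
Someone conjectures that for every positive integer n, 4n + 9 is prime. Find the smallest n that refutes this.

n = 3

We need the least positive integer n for which 4n + 9 is not prime.
For n = 1, 2 the conclusion holds.
n = 3: 4n + 9 = 21 = 3 × 7, composite.
Thus n = 3 disproves the claim, and no smaller n works.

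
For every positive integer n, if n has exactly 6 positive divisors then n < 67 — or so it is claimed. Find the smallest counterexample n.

A counterexample is any positive integer n such that n has exactly 6 positive divisors but the claim fails; we check each in order.
The first 10 eligible values, up to n = 63, all satisfy the conclusion.
n = 68: τ(68) = 6; 68 ≥ 67.

n = 68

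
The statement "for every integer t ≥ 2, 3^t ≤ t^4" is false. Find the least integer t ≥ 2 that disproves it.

t = 8

Check each integer t ≥ 2 in order until 3^t > t^4.
t = 2: 3^t = 9 and t^4 = 16, so 9 ≤ 16.
t = 3: 3^t = 27 and t^4 = 81, so 27 ≤ 81.
t = 4: 3^t = 81 and t^4 = 256, so 81 ≤ 256.
t = 5: 3^t = 243 and t^4 = 625, so 243 ≤ 625.
t = 6: 3^t = 729 and t^4 = 1296, so 729 ≤ 1296.
t = 7: 3^t = 2187 and t^4 = 2401, so 2187 ≤ 2401.
t = 8: 3^t = 6561 and t^4 = 4096, so 6561 > 4096.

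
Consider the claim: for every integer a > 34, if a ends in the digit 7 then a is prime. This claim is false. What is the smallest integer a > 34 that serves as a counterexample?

a = 57

For a = 37, 47 the conclusion holds.
a = 57: 57 ends in 7; 57 = 3 × 19, composite.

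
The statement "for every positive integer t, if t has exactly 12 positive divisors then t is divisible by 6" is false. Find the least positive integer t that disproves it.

For t = 60, 72, 84, 90, 96, 108, 126, 132 the conclusion holds.
t = 140: τ(140) = 12; 140 mod 6 = 2.

t = 140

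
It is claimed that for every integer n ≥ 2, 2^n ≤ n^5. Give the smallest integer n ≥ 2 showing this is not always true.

A counterexample is any integer n ≥ 2 such that 2^n > n^5; we check each in order.
The first 21 eligible values, up to n = 22, all satisfy the conclusion.
n = 23: 2^n = 8388608 and n^5 = 6436343, so 8388608 > 6436343.
Thus n = 23 disproves the claim, and no smaller n works.

n = 23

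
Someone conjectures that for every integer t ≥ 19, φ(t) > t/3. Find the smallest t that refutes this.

t = 24

A counterexample is any integer t ≥ 19 such that the claim fails; we check each in order.
For t = 19, 20, 21, 22, 23 the conclusion holds.
t = 24: φ(24) = 8 and 24/3 = 8, so φ(24) ≤ 24/3.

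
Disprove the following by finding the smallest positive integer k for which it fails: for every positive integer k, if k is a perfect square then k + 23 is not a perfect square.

A counterexample is any positive integer k such that k is a perfect square but k + 23 is a perfect square; we check each in order.
For k = 1, 4, 9, 16, 25, 36, 49, 64, 81, 100 the conclusion holds.
k = 121: 121 = 11² and 121 + 23 = 144 = 12².

k = 121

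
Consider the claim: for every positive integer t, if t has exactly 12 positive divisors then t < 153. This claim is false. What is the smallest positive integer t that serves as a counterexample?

t = 156

A counterexample is any positive integer t such that t has exactly 12 positive divisors but the claim fails; we check each in order.
For t = 60, 72, 84, 90, 96, 108, 126, 132, 140, 150 the conclusion holds.
t = 156: τ(156) = 12; 156 ≥ 153.
Thus t = 156 disproves the claim, and no smaller t works.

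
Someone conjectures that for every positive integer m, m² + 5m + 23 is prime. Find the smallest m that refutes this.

Check each positive integer m in order until m² + 5m + 23 is not prime.
For m = 1, 2, 3, 4, …, 11, 12, 13 the conclusion holds.
m = 14: m² + 5m + 23 = 289 = 17 × 17, composite.

m = 14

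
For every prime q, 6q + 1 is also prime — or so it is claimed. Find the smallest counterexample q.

For q = 2, 3, 5, 7, 11, 13, 17 the conclusion holds.
q = 19: 6q + 1 = 115 = 5 × 23, not prime.
So q = 19 is the smallest counterexample.

q = 19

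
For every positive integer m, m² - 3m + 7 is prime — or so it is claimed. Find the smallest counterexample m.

m = 1: m² - 3m + 7 = 5, prime.
m = 2: m² - 3m + 7 = 5, prime.
m = 3: m² - 3m + 7 = 7, prime.
m = 4: m² - 3m + 7 = 11, prime.
m = 5: m² - 3m + 7 = 17, prime.
m = 6: m² - 3m + 7 = 25 = 5 × 5, composite.
Thus m = 6 disproves the claim, and no smaller m works.

m = 6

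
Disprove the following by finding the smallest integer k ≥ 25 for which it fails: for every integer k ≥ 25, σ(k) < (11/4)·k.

The first 35 eligible values, up to k = 59, all satisfy the conclusion.
k = 60: σ(60) = 168; 168 ≥ 165.

k = 60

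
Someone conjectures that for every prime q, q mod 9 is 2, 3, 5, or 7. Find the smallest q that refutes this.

A counterexample is any prime q such that the claim fails; we check each in order.
The first 5 eligible values, up to q = 11, all satisfy the conclusion.
q = 13: 13 mod 9 = 4 — not in {2, 3, 5, 7}.
So q = 13 is the smallest counterexample.

q = 13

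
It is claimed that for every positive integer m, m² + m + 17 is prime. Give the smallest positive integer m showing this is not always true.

m = 16

Check each positive integer m in order until m² + m + 17 is not prime.
For m = 1, 2, 3, 4, …, 13, 14, 15 the conclusion holds.
m = 16: m² + m + 17 = 289 = 17 × 17, composite.
So m = 16 is the smallest counterexample.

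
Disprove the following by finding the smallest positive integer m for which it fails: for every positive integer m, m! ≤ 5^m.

We need the least positive integer m for which m! > 5^m.
The first 11 eligible values, up to m = 11, all satisfy the conclusion.
m = 12: m! = 479001600 and 5^m = 244140625, so 479001600 > 244140625.
So m = 12 is the smallest counterexample.

m = 12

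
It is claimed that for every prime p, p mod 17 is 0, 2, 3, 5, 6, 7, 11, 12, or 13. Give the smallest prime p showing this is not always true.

p = 31

A counterexample is any prime p such that the claim fails; we check each in order.
The first 10 eligible values, up to p = 29, all satisfy the conclusion.
p = 31: 31 mod 17 = 14 — not in {0, 2, 3, 5, 6, 7, 11, 12, 13}.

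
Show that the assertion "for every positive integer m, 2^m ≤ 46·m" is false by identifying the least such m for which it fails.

m = 9

We need the least positive integer m for which 2^m > 46·m.
m = 1: 2^m = 2 and 46·m = 46, so 2 ≤ 46.
m = 2: 2^m = 4 and 46·m = 92, so 4 ≤ 92.
m = 3: 2^m = 8 and 46·m = 138, so 8 ≤ 138.
m = 4: 2^m = 16 and 46·m = 184, so 16 ≤ 184.
m = 5: 2^m = 32 and 46·m = 230, so 32 ≤ 230.
m = 6: 2^m = 64 and 46·m = 276, so 64 ≤ 276.
m = 7: 2^m = 128 and 46·m = 322, so 128 ≤ 322.
m = 8: 2^m = 256 and 46·m = 368, so 256 ≤ 368.
m = 9: 2^m = 512 and 46·m = 414, so 512 > 414.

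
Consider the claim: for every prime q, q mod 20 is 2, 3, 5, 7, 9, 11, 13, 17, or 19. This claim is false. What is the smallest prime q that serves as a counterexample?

For q = 2, 3, 5, 7, …, 29, 31, 37 the conclusion holds.
q = 41: 41 mod 20 = 1 — not in {2, 3, 5, 7, 9, 11, 13, 17, 19}.
Hence q = 41 is a counterexample.

q = 41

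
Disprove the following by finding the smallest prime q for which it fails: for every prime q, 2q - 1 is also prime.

We need the least prime q for which 2q - 1 is not prime.
For q = 2, 3 the conclusion holds.
q = 5: 2q - 1 = 9 = 3 × 3, not prime.

q = 5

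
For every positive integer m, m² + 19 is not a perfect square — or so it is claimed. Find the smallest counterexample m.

We need the least positive integer m for which m² + 19 is a perfect square.
m = 1: 1² + 19 = 20, not a perfect square.
m = 2: 2² + 19 = 23, not a perfect square.
m = 3: 3² + 19 = 28, not a perfect square.
m = 4: 4² + 19 = 35, not a perfect square.
m = 5: 5² + 19 = 44, not a perfect square.
m = 6: 6² + 19 = 55, not a perfect square.
m = 7: 7² + 19 = 68, not a perfect square.
m = 8: 8² + 19 = 83, not a perfect square.
m = 9: 9² + 19 = 100 = 10², a perfect square.

m = 9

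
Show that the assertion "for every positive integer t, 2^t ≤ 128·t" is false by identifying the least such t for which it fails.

t = 11

We need the least positive integer t for which 2^t > 128·t.
The first 10 eligible values, up to t = 10, all satisfy the conclusion.
t = 11: 2^t = 2048 and 128·t = 1408, so 2048 > 1408.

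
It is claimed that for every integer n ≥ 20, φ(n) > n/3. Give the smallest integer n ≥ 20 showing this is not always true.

n = 24

The first 4 eligible values, up to n = 23, all satisfy the conclusion.
n = 24: φ(24) = 8 and 24/3 = 8, so φ(24) ≤ 24/3.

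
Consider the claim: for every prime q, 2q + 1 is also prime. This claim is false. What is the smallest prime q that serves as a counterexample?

q = 7

Check each prime q in order until 2q + 1 is not prime.
For q = 2, 3, 5 the conclusion holds.
q = 7: 2q + 1 = 15 = 3 × 5, not prime.
Hence q = 7 is a counterexample.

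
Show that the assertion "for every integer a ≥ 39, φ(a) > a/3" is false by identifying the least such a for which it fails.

a = 42

We need the least integer a ≥ 39 for which the claim fails.
For a = 39, 40, 41 the conclusion holds.
a = 42: φ(42) = 12 and 42/3 = 14, so φ(42) ≤ 42/3.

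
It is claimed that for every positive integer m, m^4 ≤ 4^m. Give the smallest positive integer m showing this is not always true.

m = 1: m^4 = 1 and 4^m = 4, so 1 ≤ 4.
m = 2: m^4 = 16 and 4^m = 16, so 16 ≤ 16.
m = 3: m^4 = 81 and 4^m = 64, so 81 > 64.

m = 3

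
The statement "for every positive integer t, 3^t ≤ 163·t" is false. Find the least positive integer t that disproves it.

t = 7

t = 1: 3^t = 3 and 163·t = 163, so 3 ≤ 163.
t = 2: 3^t = 9 and 163·t = 326, so 9 ≤ 326.
t = 3: 3^t = 27 and 163·t = 489, so 27 ≤ 489.
t = 4: 3^t = 81 and 163·t = 652, so 81 ≤ 652.
t = 5: 3^t = 243 and 163·t = 815, so 243 ≤ 815.
t = 6: 3^t = 729 and 163·t = 978, so 729 ≤ 978.
t = 7: 3^t = 2187 and 163·t = 1141, so 2187 > 1141.
So t = 7 is the smallest counterexample.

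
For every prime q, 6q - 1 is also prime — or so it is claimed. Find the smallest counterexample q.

q = 11

For q = 2, 3, 5, 7 the conclusion holds.
q = 11: 6q - 1 = 65 = 5 × 13, not prime.
So q = 11 is the smallest counterexample.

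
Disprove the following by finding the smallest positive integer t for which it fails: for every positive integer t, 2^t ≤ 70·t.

Check each positive integer t in order until 2^t > 70·t.
The first 9 eligible values, up to t = 9, all satisfy the conclusion.
t = 10: 2^t = 1024 and 70·t = 700, so 1024 > 700.
Hence t = 10 is a counterexample.

t = 10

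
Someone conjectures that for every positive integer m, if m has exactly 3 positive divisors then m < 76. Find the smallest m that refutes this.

Check each positive integer m in order until m has exactly 3 positive divisors but the claim fails.
The first 4 eligible values, up to m = 49, all satisfy the conclusion.
m = 121: τ(121) = 3; 121 ≥ 76.
Thus m = 121 disproves the claim, and no smaller m works.

m = 121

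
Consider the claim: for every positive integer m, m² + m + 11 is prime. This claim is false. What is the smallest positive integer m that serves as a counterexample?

The first 9 eligible values, up to m = 9, all satisfy the conclusion.
m = 10: m² + m + 11 = 121 = 11 × 11, composite.

m = 10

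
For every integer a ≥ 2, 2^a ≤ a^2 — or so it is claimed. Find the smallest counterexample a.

A counterexample is any integer a ≥ 2 such that 2^a > a^2; we check each in order.
a = 2: 2^a = 4 and a^2 = 4, so 4 ≤ 4.
a = 3: 2^a = 8 and a^2 = 9, so 8 ≤ 9.
a = 4: 2^a = 16 and a^2 = 16, so 16 ≤ 16.
a = 5: 2^a = 32 and a^2 = 25, so 32 > 25.
Hence a = 5 is a counterexample.

a = 5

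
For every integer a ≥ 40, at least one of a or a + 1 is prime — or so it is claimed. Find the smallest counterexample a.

a = 44

A counterexample is any integer a ≥ 40 such that a, a + 1 are both composite; we check each in order.
For a = 40, 41, 42, 43 the conclusion holds.
a = 44: 44 = 2 × 22; 45 = 3 × 15 — both composite.
Hence a = 44 is a counterexample.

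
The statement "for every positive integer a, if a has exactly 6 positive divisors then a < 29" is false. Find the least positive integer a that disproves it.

a = 32

A counterexample is any positive integer a such that a has exactly 6 positive divisors but the claim fails; we check each in order.
a = 12: τ(12) = 6; 12 < 29.
a = 18: τ(18) = 6; 18 < 29.
a = 20: τ(20) = 6; 20 < 29.
a = 28: τ(28) = 6; 28 < 29.
a = 32: τ(32) = 6; 32 ≥ 29.
Hence a = 32 is a counterexample.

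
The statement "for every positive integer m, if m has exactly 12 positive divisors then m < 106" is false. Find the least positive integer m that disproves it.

m = 108

The first 5 eligible values, up to m = 96, all satisfy the conclusion.
m = 108: τ(108) = 12; 108 ≥ 106.
So m = 108 is the smallest counterexample.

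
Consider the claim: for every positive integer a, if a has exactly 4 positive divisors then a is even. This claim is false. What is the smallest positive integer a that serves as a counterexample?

a = 15

A counterexample is any positive integer a such that a has exactly 4 positive divisors but a is odd; we check each in order.
For a = 6, 8, 10, 14 the conclusion holds.
a = 15: divisors of 15: 1, 3, 5, 15; 15 is odd.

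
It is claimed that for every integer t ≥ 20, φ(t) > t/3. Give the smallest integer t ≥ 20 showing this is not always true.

t = 24

We need the least integer t ≥ 20 for which the claim fails.
For t = 20, 21, 22, 23 the conclusion holds.
t = 24: φ(24) = 8 and 24/3 = 8, so φ(24) ≤ 24/3.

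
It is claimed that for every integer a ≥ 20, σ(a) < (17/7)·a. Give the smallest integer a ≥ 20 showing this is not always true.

a = 24

A counterexample is any integer a ≥ 20 such that the claim fails; we check each in order.
The first 4 eligible values, up to a = 23, all satisfy the conclusion.
a = 24: σ(24) = 60; 60 ≥ 408/7.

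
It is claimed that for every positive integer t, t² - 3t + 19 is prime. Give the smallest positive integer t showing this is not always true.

We need the least positive integer t for which t² - 3t + 19 is not prime.
For t = 1, 2, 3, 4, …, 15, 16, 17 the conclusion holds.
t = 18: t² - 3t + 19 = 289 = 17 × 17, composite.
So t = 18 is the smallest counterexample.

t = 18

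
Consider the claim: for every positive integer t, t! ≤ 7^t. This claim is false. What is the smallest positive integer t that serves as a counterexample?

A counterexample is any positive integer t such that t! > 7^t; we check each in order.
The first 16 eligible values, up to t = 16, all satisfy the conclusion.
t = 17: t! = 355687428096000 and 7^t = 232630513987207, so 355687428096000 > 232630513987207.
Hence t = 17 is a counterexample.

t = 17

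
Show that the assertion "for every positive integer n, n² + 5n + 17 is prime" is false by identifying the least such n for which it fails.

n = 1: n² + 5n + 17 = 23, prime.
n = 2: n² + 5n + 17 = 31, prime.
n = 3: n² + 5n + 17 = 41, prime.
n = 4: n² + 5n + 17 = 53, prime.
n = 5: n² + 5n + 17 = 67, prime.
n = 6: n² + 5n + 17 = 83, prime.
n = 7: n² + 5n + 17 = 101, prime.
n = 8: n² + 5n + 17 = 121 = 11 × 11, composite.
Hence n = 8 is a counterexample.

n = 8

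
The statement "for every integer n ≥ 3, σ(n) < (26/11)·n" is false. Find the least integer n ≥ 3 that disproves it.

n = 24

We need the least integer n ≥ 3 for which the claim fails.
For n = 3, 4, 5, 6, …, 21, 22, 23 the conclusion holds.
n = 24: σ(24) = 60; 60 ≥ 624/11.
Thus n = 24 disproves the claim, and no smaller n works.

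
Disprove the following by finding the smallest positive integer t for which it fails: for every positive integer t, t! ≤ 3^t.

t = 7

t = 1: t! = 1 and 3^t = 3, so 1 ≤ 3.
t = 2: t! = 2 and 3^t = 9, so 2 ≤ 9.
t = 3: t! = 6 and 3^t = 27, so 6 ≤ 27.
t = 4: t! = 24 and 3^t = 81, so 24 ≤ 81.
t = 5: t! = 120 and 3^t = 243, so 120 ≤ 243.
t = 6: t! = 720 and 3^t = 729, so 720 ≤ 729.
t = 7: t! = 5040 and 3^t = 2187, so 5040 > 2187.
Thus t = 7 disproves the claim, and no smaller t works.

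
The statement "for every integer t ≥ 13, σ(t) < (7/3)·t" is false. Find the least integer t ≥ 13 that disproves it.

For t = 13, 14, 15, 16, …, 21, 22, 23 the conclusion holds.
t = 24: σ(24) = 60; 60 ≥ 56.

t = 24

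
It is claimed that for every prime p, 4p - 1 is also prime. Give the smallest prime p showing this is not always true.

p = 7

p = 2: 4p - 1 = 7, prime.
p = 3: 4p - 1 = 11, prime.
p = 5: 4p - 1 = 19, prime.
p = 7: 4p - 1 = 27 = 3 × 9, not prime.
Thus p = 7 disproves the claim, and no smaller p works.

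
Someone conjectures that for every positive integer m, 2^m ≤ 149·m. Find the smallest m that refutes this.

We need the least positive integer m for which 2^m > 149·m.
For m = 1, 2, 3, 4, 5, 6, 7, 8, 9, 10 the conclusion holds.
m = 11: 2^m = 2048 and 149·m = 1639, so 2048 > 1639.
Thus m = 11 disproves the claim, and no smaller m works.

m = 11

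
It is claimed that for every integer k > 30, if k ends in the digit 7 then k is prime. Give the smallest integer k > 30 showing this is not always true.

Check each integer k > 30 in order until k ends in the digit 7 but k is not prime.
For k = 37, 47 the conclusion holds.
k = 57: 57 ends in 7; 57 = 3 × 19, composite.

k = 57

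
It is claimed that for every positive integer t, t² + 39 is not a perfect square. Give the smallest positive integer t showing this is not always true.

t = 5

Check each positive integer t in order until t² + 39 is a perfect square.
The first 4 eligible values, up to t = 4, all satisfy the conclusion.
t = 5: 5² + 39 = 64 = 8², a perfect square.
So t = 5 is the smallest counterexample.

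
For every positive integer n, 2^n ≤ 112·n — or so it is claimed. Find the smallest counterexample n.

n = 11

The first 10 eligible values, up to n = 10, all satisfy the conclusion.
n = 11: 2^n = 2048 and 112·n = 1232, so 2048 > 1232.
So n = 11 is the smallest counterexample.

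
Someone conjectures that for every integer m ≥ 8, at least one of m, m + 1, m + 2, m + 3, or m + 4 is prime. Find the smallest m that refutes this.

m = 24

Check each integer m ≥ 8 in order until m, m + 1, m + 2, m + 3, m + 4 are all composite.
For m = 8, 9, 10, 11, …, 21, 22, 23 the conclusion holds.
m = 24: 24 = 2 × 12; 25 = 5 × 5; 26 = 2 × 13; 27 = 3 × 9; 28 = 2 × 14 — all composite.
Thus m = 24 disproves the claim, and no smaller m works.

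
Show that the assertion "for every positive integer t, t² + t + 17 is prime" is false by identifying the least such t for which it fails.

A counterexample is any positive integer t such that t² + t + 17 is not prime; we check each in order.
For t = 1, 2, 3, 4, …, 13, 14, 15 the conclusion holds.
t = 16: t² + t + 17 = 289 = 17 × 17, composite.
Hence t = 16 is a counterexample.

t = 16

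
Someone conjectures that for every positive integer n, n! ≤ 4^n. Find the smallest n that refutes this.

A counterexample is any positive integer n such that n! > 4^n; we check each in order.
For n = 1, 2, 3, 4, 5, 6, 7, 8 the conclusion holds.
n = 9: n! = 362880 and 4^n = 262144, so 362880 > 262144.
Hence n = 9 is a counterexample.

n = 9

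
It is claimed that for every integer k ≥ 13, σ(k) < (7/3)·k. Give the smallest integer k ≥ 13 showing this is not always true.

k = 24

For k = 13, 14, 15, 16, …, 21, 22, 23 the conclusion holds.
k = 24: σ(24) = 60; 60 ≥ 56.
So k = 24 is the smallest counterexample.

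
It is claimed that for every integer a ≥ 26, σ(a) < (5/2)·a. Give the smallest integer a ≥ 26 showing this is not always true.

We need the least integer a ≥ 26 for which the claim fails.
For a = 26, 27, 28, 29, 30, 31, 32, 33, 34, 35 the conclusion holds.
a = 36: σ(36) = 91; 91 ≥ 90.
So a = 36 is the smallest counterexample.

a = 36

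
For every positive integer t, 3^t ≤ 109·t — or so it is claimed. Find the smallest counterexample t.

t = 6

A counterexample is any positive integer t such that 3^t > 109·t; we check each in order.
t = 1: 3^t = 3 and 109·t = 109, so 3 ≤ 109.
t = 2: 3^t = 9 and 109·t = 218, so 9 ≤ 218.
t = 3: 3^t = 27 and 109·t = 327, so 27 ≤ 327.
t = 4: 3^t = 81 and 109·t = 436, so 81 ≤ 436.
t = 5: 3^t = 243 and 109·t = 545, so 243 ≤ 545.
t = 6: 3^t = 729 and 109·t = 654, so 729 > 654.
Thus t = 6 disproves the claim, and no smaller t works.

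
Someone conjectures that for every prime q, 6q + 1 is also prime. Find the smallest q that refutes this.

A counterexample is any prime q such that 6q + 1 is not prime; we check each in order.
For q = 2, 3, 5, 7, 11, 13, 17 the conclusion holds.
q = 19: 6q + 1 = 115 = 5 × 23, not prime.

q = 19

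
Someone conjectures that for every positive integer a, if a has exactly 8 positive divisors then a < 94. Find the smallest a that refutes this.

a = 102

We need the least positive integer a for which a has exactly 8 positive divisors but the claim fails.
For a = 24, 30, 40, 42, 54, 56, 66, 70, 78, 88 the conclusion holds.
a = 102: τ(102) = 8; 102 ≥ 94.
So a = 102 is the smallest counterexample.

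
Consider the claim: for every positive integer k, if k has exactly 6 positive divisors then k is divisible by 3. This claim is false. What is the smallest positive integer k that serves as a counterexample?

For k = 12, 18 the conclusion holds.
k = 20: τ(20) = 6; 20 mod 3 = 2.
Hence k = 20 is a counterexample.

k = 20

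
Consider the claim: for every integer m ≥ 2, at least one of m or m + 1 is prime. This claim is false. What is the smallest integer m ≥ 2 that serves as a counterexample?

m = 8

The first 6 eligible values, up to m = 7, all satisfy the conclusion.
m = 8: 8 = 2 × 4; 9 = 3 × 3 — both composite.
Hence m = 8 is a counterexample.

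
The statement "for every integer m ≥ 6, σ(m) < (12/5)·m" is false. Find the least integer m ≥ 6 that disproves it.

m = 24

For m = 6, 7, 8, 9, …, 21, 22, 23 the conclusion holds.
m = 24: σ(24) = 60; 60 ≥ 288/5.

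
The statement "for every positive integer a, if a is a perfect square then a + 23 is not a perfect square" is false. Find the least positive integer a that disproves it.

The first 10 eligible values, up to a = 100, all satisfy the conclusion.
a = 121: 121 = 11² and 121 + 23 = 144 = 12².
Thus a = 121 disproves the claim, and no smaller a works.

a = 121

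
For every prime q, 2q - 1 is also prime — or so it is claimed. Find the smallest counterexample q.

q = 5

We need the least prime q for which 2q - 1 is not prime.
q = 2: 2q - 1 = 3, prime.
q = 3: 2q - 1 = 5, prime.
q = 5: 2q - 1 = 9 = 3 × 3, not prime.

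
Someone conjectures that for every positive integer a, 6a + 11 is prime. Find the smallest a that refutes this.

a = 4

Check each positive integer a in order until 6a + 11 is not prime.
For a = 1, 2, 3 the conclusion holds.
a = 4: 6a + 11 = 35 = 5 × 7, composite.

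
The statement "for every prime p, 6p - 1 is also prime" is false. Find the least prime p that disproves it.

p = 11

A counterexample is any prime p such that 6p - 1 is not prime; we check each in order.
The first 4 eligible values, up to p = 7, all satisfy the conclusion.
p = 11: 6p - 1 = 65 = 5 × 13, not prime.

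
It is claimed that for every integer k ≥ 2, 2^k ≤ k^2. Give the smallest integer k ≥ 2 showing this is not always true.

k = 5

We need the least integer k ≥ 2 for which 2^k > k^2.
k = 2: 2^k = 4 and k^2 = 4, so 4 ≤ 4.
k = 3: 2^k = 8 and k^2 = 9, so 8 ≤ 9.
k = 4: 2^k = 16 and k^2 = 16, so 16 ≤ 16.
k = 5: 2^k = 32 and k^2 = 25, so 32 > 25.
Thus k = 5 disproves the claim, and no smaller k works.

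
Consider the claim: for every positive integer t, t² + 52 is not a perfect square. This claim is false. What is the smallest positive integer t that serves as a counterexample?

t = 12

For t = 1, 2, 3, 4, …, 9, 10, 11 the conclusion holds.
t = 12: 12² + 52 = 196 = 14², a perfect square.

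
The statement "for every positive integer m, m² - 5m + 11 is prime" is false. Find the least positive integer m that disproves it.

m = 7

Check each positive integer m in order until m² - 5m + 11 is not prime.
For m = 1, 2, 3, 4, 5, 6 the conclusion holds.
m = 7: m² - 5m + 11 = 25 = 5 × 5, composite.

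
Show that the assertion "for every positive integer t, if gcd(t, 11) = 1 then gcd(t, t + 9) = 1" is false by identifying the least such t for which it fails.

t = 3

A counterexample is any positive integer t such that gcd(t, 11) = 1 but gcd(t, t + 9) > 1; we check each in order.
For t = 1, 2 the conclusion holds.
t = 3: gcd(3, 12) = 3.
So t = 3 is the smallest counterexample.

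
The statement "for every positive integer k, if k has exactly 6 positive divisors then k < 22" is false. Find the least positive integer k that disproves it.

A counterexample is any positive integer k such that k has exactly 6 positive divisors but the claim fails; we check each in order.
For k = 12, 18, 20 the conclusion holds.
k = 28: τ(28) = 6; 28 ≥ 22.

k = 28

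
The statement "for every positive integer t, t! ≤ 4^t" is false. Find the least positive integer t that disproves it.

t = 9

The first 8 eligible values, up to t = 8, all satisfy the conclusion.
t = 9: t! = 362880 and 4^t = 262144, so 362880 > 262144.
So t = 9 is the smallest counterexample.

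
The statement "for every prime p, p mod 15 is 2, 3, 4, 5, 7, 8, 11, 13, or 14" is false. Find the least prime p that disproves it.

Check each prime p in order until the claim fails.
For p = 2, 3, 5, 7, 11, 13, 17, 19, 23, 29 the conclusion holds.
p = 31: 31 mod 15 = 1 — not in {2, 3, 4, 5, 7, 8, 11, 13, 14}.
Thus p = 31 disproves the claim, and no smaller p works.

p = 31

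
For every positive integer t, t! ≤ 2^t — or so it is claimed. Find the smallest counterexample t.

We need the least positive integer t for which t! > 2^t.
t = 1: t! = 1 and 2^t = 2, so 1 ≤ 2.
t = 2: t! = 2 and 2^t = 4, so 2 ≤ 4.
t = 3: t! = 6 and 2^t = 8, so 6 ≤ 8.
t = 4: t! = 24 and 2^t = 16, so 24 > 16.
Thus t = 4 disproves the claim, and no smaller t works.

t = 4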